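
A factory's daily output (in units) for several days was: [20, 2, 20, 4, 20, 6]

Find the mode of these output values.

20

Step 1: Count the frequency of each value:
  2: appears 1 time(s)
  4: appears 1 time(s)
  6: appears 1 time(s)
  20: appears 3 time(s)
Step 2: The value 20 appears most frequently (3 times).
Step 3: Mode = 20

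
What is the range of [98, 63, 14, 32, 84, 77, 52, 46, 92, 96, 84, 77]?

84

Step 1: Identify the maximum value: max = 98
Step 2: Identify the minimum value: min = 14
Step 3: Range = max - min = 98 - 14 = 84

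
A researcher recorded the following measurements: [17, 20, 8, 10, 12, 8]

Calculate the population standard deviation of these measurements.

4.5369

Step 1: Compute the mean: 12.5
Step 2: Sum of squared deviations from the mean: 123.5
Step 3: Population variance = 123.5 / 6 = 20.5833
Step 4: Standard deviation = sqrt(20.5833) = 4.5369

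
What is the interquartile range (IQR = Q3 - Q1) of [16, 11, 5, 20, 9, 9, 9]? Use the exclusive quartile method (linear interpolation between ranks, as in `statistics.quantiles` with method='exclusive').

7

Step 1: Sort the data: [5, 9, 9, 9, 11, 16, 20]
Step 2: n = 7
Step 3: Using the exclusive quartile method:
  Q1 = 9
  Q2 (median) = 9
  Q3 = 16
  IQR = Q3 - Q1 = 16 - 9 = 7
Step 4: IQR = 7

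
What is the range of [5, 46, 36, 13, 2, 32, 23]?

44

Step 1: Identify the maximum value: max = 46
Step 2: Identify the minimum value: min = 2
Step 3: Range = max - min = 46 - 2 = 44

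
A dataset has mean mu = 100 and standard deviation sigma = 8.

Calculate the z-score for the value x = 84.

-2

Step 1: Recall the z-score formula: z = (x - mu) / sigma
Step 2: Substitute values: z = (84 - 100) / 8
Step 3: z = -16 / 8 = -2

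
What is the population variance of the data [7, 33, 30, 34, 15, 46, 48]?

193.9592

Step 1: Compute the mean: (7 + 33 + 30 + 34 + 15 + 46 + 48) / 7 = 30.4286
Step 2: Compute squared deviations from the mean:
  (7 - 30.4286)^2 = 548.898
  (33 - 30.4286)^2 = 6.6122
  (30 - 30.4286)^2 = 0.1837
  (34 - 30.4286)^2 = 12.7551
  (15 - 30.4286)^2 = 238.0408
  (46 - 30.4286)^2 = 242.4694
  (48 - 30.4286)^2 = 308.7551
Step 3: Sum of squared deviations = 1357.7143
Step 4: Population variance = 1357.7143 / 7 = 193.9592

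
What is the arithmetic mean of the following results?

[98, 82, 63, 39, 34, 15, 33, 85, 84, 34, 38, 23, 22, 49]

49.9286

Step 1: Sum all values: 98 + 82 + 63 + 39 + 34 + 15 + 33 + 85 + 84 + 34 + 38 + 23 + 22 + 49 = 699
Step 2: Count the number of values: n = 14
Step 3: Mean = sum / n = 699 / 14 = 49.9286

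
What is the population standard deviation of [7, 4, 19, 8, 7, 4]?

5.0799

Step 1: Compute the mean: 8.1667
Step 2: Sum of squared deviations from the mean: 154.8333
Step 3: Population variance = 154.8333 / 6 = 25.8056
Step 4: Standard deviation = sqrt(25.8056) = 5.0799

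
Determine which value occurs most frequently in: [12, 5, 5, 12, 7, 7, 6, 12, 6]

12

Step 1: Count the frequency of each value:
  5: appears 2 time(s)
  6: appears 2 time(s)
  7: appears 2 time(s)
  12: appears 3 time(s)
Step 2: The value 12 appears most frequently (3 times).
Step 3: Mode = 12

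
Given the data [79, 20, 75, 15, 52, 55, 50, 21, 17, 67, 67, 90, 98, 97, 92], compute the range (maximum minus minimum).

83

Step 1: Identify the maximum value: max = 98
Step 2: Identify the minimum value: min = 15
Step 3: Range = max - min = 98 - 15 = 83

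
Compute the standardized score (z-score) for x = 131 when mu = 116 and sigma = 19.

0.7895

Step 1: Recall the z-score formula: z = (x - mu) / sigma
Step 2: Substitute values: z = (131 - 116) / 19
Step 3: z = 15 / 19 = 0.7895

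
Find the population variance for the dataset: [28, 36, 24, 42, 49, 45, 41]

70.6939

Step 1: Compute the mean: (28 + 36 + 24 + 42 + 49 + 45 + 41) / 7 = 37.8571
Step 2: Compute squared deviations from the mean:
  (28 - 37.8571)^2 = 97.1633
  (36 - 37.8571)^2 = 3.449
  (24 - 37.8571)^2 = 192.0204
  (42 - 37.8571)^2 = 17.1633
  (49 - 37.8571)^2 = 124.1633
  (45 - 37.8571)^2 = 51.0204
  (41 - 37.8571)^2 = 9.8776
Step 3: Sum of squared deviations = 494.8571
Step 4: Population variance = 494.8571 / 7 = 70.6939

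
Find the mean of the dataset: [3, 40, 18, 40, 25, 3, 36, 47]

26.5

Step 1: Sum all values: 3 + 40 + 18 + 40 + 25 + 3 + 36 + 47 = 212
Step 2: Count the number of values: n = 8
Step 3: Mean = sum / n = 212 / 8 = 26.5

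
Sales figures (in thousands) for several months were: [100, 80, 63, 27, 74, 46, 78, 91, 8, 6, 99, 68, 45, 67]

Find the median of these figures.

67.5

Step 1: Sort the data in ascending order: [6, 8, 27, 45, 46, 63, 67, 68, 74, 78, 80, 91, 99, 100]
Step 2: The number of values is n = 14.
Step 3: Since n is even, the median is the average of positions 7 and 8:
  Median = (67 + 68) / 2 = 67.5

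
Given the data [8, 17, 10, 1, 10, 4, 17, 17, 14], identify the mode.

17

Step 1: Count the frequency of each value:
  1: appears 1 time(s)
  4: appears 1 time(s)
  8: appears 1 time(s)
  10: appears 2 time(s)
  14: appears 1 time(s)
  17: appears 3 time(s)
Step 2: The value 17 appears most frequently (3 times).
Step 3: Mode = 17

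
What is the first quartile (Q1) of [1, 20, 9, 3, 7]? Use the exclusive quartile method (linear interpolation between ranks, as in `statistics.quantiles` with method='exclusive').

2

Step 1: Sort the data: [1, 3, 7, 9, 20]
Step 2: n = 5
Step 3: Using the exclusive quartile method:
  Q1 = 2
  Q2 (median) = 7
  Q3 = 14.5
  IQR = Q3 - Q1 = 14.5 - 2 = 12.5
Step 4: Q1 = 2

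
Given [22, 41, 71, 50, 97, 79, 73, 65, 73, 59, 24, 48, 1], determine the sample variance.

715.4103

Step 1: Compute the mean: (22 + 41 + 71 + 50 + 97 + 79 + 73 + 65 + 73 + 59 + 24 + 48 + 1) / 13 = 54.0769
Step 2: Compute squared deviations from the mean:
  (22 - 54.0769)^2 = 1028.929
  (41 - 54.0769)^2 = 171.0059
  (71 - 54.0769)^2 = 286.3905
  (50 - 54.0769)^2 = 16.6213
  (97 - 54.0769)^2 = 1842.3905
  (79 - 54.0769)^2 = 621.1598
  (73 - 54.0769)^2 = 358.0828
  (65 - 54.0769)^2 = 119.3136
  (73 - 54.0769)^2 = 358.0828
  (59 - 54.0769)^2 = 24.2367
  (24 - 54.0769)^2 = 904.6213
  (48 - 54.0769)^2 = 36.929
  (1 - 54.0769)^2 = 2817.1598
Step 3: Sum of squared deviations = 8584.9231
Step 4: Sample variance = 8584.9231 / 12 = 715.4103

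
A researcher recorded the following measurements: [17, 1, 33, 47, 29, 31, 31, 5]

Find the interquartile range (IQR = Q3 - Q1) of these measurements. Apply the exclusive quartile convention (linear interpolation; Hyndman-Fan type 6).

24.5

Step 1: Sort the data: [1, 5, 17, 29, 31, 31, 33, 47]
Step 2: n = 8
Step 3: Using the exclusive quartile method:
  Q1 = 8
  Q2 (median) = 30
  Q3 = 32.5
  IQR = Q3 - Q1 = 32.5 - 8 = 24.5
Step 4: IQR = 24.5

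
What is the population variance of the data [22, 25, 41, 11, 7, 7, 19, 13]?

113.8594

Step 1: Compute the mean: (22 + 25 + 41 + 11 + 7 + 7 + 19 + 13) / 8 = 18.125
Step 2: Compute squared deviations from the mean:
  (22 - 18.125)^2 = 15.0156
  (25 - 18.125)^2 = 47.2656
  (41 - 18.125)^2 = 523.2656
  (11 - 18.125)^2 = 50.7656
  (7 - 18.125)^2 = 123.7656
  (7 - 18.125)^2 = 123.7656
  (19 - 18.125)^2 = 0.7656
  (13 - 18.125)^2 = 26.2656
Step 3: Sum of squared deviations = 910.875
Step 4: Population variance = 910.875 / 8 = 113.8594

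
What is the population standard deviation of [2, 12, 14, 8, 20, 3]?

6.2827

Step 1: Compute the mean: 9.8333
Step 2: Sum of squared deviations from the mean: 236.8333
Step 3: Population variance = 236.8333 / 6 = 39.4722
Step 4: Standard deviation = sqrt(39.4722) = 6.2827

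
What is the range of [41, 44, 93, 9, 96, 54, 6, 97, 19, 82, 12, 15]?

91

Step 1: Identify the maximum value: max = 97
Step 2: Identify the minimum value: min = 6
Step 3: Range = max - min = 97 - 6 = 91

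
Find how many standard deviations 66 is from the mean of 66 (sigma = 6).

0

Step 1: Recall the z-score formula: z = (x - mu) / sigma
Step 2: Substitute values: z = (66 - 66) / 6
Step 3: z = 0 / 6 = 0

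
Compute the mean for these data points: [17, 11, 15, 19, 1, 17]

13.3333

Step 1: Sum all values: 17 + 11 + 15 + 19 + 1 + 17 = 80
Step 2: Count the number of values: n = 6
Step 3: Mean = sum / n = 80 / 6 = 13.3333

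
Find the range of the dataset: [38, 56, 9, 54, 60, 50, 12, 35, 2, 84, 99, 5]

97

Step 1: Identify the maximum value: max = 99
Step 2: Identify the minimum value: min = 2
Step 3: Range = max - min = 99 - 2 = 97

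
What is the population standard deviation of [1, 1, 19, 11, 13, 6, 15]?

6.4555

Step 1: Compute the mean: 9.4286
Step 2: Sum of squared deviations from the mean: 291.7143
Step 3: Population variance = 291.7143 / 7 = 41.6735
Step 4: Standard deviation = sqrt(41.6735) = 6.4555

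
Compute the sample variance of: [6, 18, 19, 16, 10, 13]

25.0667

Step 1: Compute the mean: (6 + 18 + 19 + 16 + 10 + 13) / 6 = 13.6667
Step 2: Compute squared deviations from the mean:
  (6 - 13.6667)^2 = 58.7778
  (18 - 13.6667)^2 = 18.7778
  (19 - 13.6667)^2 = 28.4444
  (16 - 13.6667)^2 = 5.4444
  (10 - 13.6667)^2 = 13.4444
  (13 - 13.6667)^2 = 0.4444
Step 3: Sum of squared deviations = 125.3333
Step 4: Sample variance = 125.3333 / 5 = 25.0667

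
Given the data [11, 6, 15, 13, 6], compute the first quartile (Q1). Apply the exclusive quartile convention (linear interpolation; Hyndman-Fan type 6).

6

Step 1: Sort the data: [6, 6, 11, 13, 15]
Step 2: n = 5
Step 3: Using the exclusive quartile method:
  Q1 = 6
  Q2 (median) = 11
  Q3 = 14
  IQR = Q3 - Q1 = 14 - 6 = 8
Step 4: Q1 = 6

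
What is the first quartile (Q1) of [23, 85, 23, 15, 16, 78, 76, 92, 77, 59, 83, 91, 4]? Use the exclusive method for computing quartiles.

19.5

Step 1: Sort the data: [4, 15, 16, 23, 23, 59, 76, 77, 78, 83, 85, 91, 92]
Step 2: n = 13
Step 3: Using the exclusive quartile method:
  Q1 = 19.5
  Q2 (median) = 76
  Q3 = 84
  IQR = Q3 - Q1 = 84 - 19.5 = 64.5
Step 4: Q1 = 19.5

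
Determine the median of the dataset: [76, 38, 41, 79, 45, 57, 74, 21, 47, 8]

46

Step 1: Sort the data in ascending order: [8, 21, 38, 41, 45, 47, 57, 74, 76, 79]
Step 2: The number of values is n = 10.
Step 3: Since n is even, the median is the average of positions 5 and 6:
  Median = (45 + 47) / 2 = 46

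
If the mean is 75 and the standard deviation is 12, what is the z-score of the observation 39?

-3

Step 1: Recall the z-score formula: z = (x - mu) / sigma
Step 2: Substitute values: z = (39 - 75) / 12
Step 3: z = -36 / 12 = -3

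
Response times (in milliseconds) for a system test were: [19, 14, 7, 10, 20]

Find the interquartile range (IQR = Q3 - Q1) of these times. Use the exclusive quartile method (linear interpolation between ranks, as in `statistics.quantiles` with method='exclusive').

11

Step 1: Sort the data: [7, 10, 14, 19, 20]
Step 2: n = 5
Step 3: Using the exclusive quartile method:
  Q1 = 8.5
  Q2 (median) = 14
  Q3 = 19.5
  IQR = Q3 - Q1 = 19.5 - 8.5 = 11
Step 4: IQR = 11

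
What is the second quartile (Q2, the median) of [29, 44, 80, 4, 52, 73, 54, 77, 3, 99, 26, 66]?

53

Step 1: Sort the data: [3, 4, 26, 29, 44, 52, 54, 66, 73, 77, 80, 99]
Step 2: n = 12
Step 3: Q2 is the median. Since n is even, it is the average of the values at positions 6 and 7:
  Q2 = (52 + 54) / 2 = 53
Step 4: Q2 = 53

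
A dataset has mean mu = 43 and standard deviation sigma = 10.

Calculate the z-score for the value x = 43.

0

Step 1: Recall the z-score formula: z = (x - mu) / sigma
Step 2: Substitute values: z = (43 - 43) / 10
Step 3: z = 0 / 10 = 0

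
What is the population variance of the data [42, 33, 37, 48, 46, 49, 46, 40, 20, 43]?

68.64

Step 1: Compute the mean: (42 + 33 + 37 + 48 + 46 + 49 + 46 + 40 + 20 + 43) / 10 = 40.4
Step 2: Compute squared deviations from the mean:
  (42 - 40.4)^2 = 2.56
  (33 - 40.4)^2 = 54.76
  (37 - 40.4)^2 = 11.56
  (48 - 40.4)^2 = 57.76
  (46 - 40.4)^2 = 31.36
  (49 - 40.4)^2 = 73.96
  (46 - 40.4)^2 = 31.36
  (40 - 40.4)^2 = 0.16
  (20 - 40.4)^2 = 416.16
  (43 - 40.4)^2 = 6.76
Step 3: Sum of squared deviations = 686.4
Step 4: Population variance = 686.4 / 10 = 68.64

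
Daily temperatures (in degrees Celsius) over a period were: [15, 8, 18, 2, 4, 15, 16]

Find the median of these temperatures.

15

Step 1: Sort the data in ascending order: [2, 4, 8, 15, 15, 16, 18]
Step 2: The number of values is n = 7.
Step 3: Since n is odd, the median is the middle value at position 4: 15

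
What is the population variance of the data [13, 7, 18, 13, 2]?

30.64

Step 1: Compute the mean: (13 + 7 + 18 + 13 + 2) / 5 = 10.6
Step 2: Compute squared deviations from the mean:
  (13 - 10.6)^2 = 5.76
  (7 - 10.6)^2 = 12.96
  (18 - 10.6)^2 = 54.76
  (13 - 10.6)^2 = 5.76
  (2 - 10.6)^2 = 73.96
Step 3: Sum of squared deviations = 153.2
Step 4: Population variance = 153.2 / 5 = 30.64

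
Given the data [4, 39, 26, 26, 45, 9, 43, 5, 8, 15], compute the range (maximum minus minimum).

41

Step 1: Identify the maximum value: max = 45
Step 2: Identify the minimum value: min = 4
Step 3: Range = max - min = 45 - 4 = 41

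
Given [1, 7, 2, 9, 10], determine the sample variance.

16.7

Step 1: Compute the mean: (1 + 7 + 2 + 9 + 10) / 5 = 5.8
Step 2: Compute squared deviations from the mean:
  (1 - 5.8)^2 = 23.04
  (7 - 5.8)^2 = 1.44
  (2 - 5.8)^2 = 14.44
  (9 - 5.8)^2 = 10.24
  (10 - 5.8)^2 = 17.64
Step 3: Sum of squared deviations = 66.8
Step 4: Sample variance = 66.8 / 4 = 16.7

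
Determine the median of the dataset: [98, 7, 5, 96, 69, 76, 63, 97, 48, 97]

72.5

Step 1: Sort the data in ascending order: [5, 7, 48, 63, 69, 76, 96, 97, 97, 98]
Step 2: The number of values is n = 10.
Step 3: Since n is even, the median is the average of positions 5 and 6:
  Median = (69 + 76) / 2 = 72.5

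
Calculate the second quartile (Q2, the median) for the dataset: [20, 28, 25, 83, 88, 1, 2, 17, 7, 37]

22.5

Step 1: Sort the data: [1, 2, 7, 17, 20, 25, 28, 37, 83, 88]
Step 2: n = 10
Step 3: Q2 is the median. Since n is even, it is the average of the values at positions 5 and 6:
  Q2 = (20 + 25) / 2 = 22.5
Step 4: Q2 = 22.5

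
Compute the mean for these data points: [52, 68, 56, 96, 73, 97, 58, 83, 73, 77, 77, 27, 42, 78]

68.3571

Step 1: Sum all values: 52 + 68 + 56 + 96 + 73 + 97 + 58 + 83 + 73 + 77 + 77 + 27 + 42 + 78 = 957
Step 2: Count the number of values: n = 14
Step 3: Mean = sum / n = 957 / 14 = 68.3571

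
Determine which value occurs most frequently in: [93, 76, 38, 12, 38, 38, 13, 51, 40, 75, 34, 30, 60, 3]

38

Step 1: Count the frequency of each value:
  3: appears 1 time(s)
  12: appears 1 time(s)
  13: appears 1 time(s)
  30: appears 1 time(s)
  34: appears 1 time(s)
  38: appears 3 time(s)
  40: appears 1 time(s)
  51: appears 1 time(s)
  60: appears 1 time(s)
  75: appears 1 time(s)
  76: appears 1 time(s)
  93: appears 1 time(s)
Step 2: The value 38 appears most frequently (3 times).
Step 3: Mode = 38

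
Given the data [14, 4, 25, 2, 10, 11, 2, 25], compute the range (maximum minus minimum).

23

Step 1: Identify the maximum value: max = 25
Step 2: Identify the minimum value: min = 2
Step 3: Range = max - min = 25 - 2 = 23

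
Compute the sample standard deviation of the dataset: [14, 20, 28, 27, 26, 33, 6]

9.3274

Step 1: Compute the mean: 22
Step 2: Sum of squared deviations from the mean: 522
Step 3: Sample variance = 522 / 6 = 87
Step 4: Standard deviation = sqrt(87) = 9.3274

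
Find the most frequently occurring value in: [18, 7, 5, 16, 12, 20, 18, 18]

18

Step 1: Count the frequency of each value:
  5: appears 1 time(s)
  7: appears 1 time(s)
  12: appears 1 time(s)
  16: appears 1 time(s)
  18: appears 3 time(s)
  20: appears 1 time(s)
Step 2: The value 18 appears most frequently (3 times).
Step 3: Mode = 18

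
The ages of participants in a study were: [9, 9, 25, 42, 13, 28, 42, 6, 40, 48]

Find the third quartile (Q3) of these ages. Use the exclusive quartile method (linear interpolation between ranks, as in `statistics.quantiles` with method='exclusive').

42

Step 1: Sort the data: [6, 9, 9, 13, 25, 28, 40, 42, 42, 48]
Step 2: n = 10
Step 3: Using the exclusive quartile method:
  Q1 = 9
  Q2 (median) = 26.5
  Q3 = 42
  IQR = Q3 - Q1 = 42 - 9 = 33
Step 4: Q3 = 42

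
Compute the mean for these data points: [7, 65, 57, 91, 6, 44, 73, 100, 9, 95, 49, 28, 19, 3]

46.1429

Step 1: Sum all values: 7 + 65 + 57 + 91 + 6 + 44 + 73 + 100 + 9 + 95 + 49 + 28 + 19 + 3 = 646
Step 2: Count the number of values: n = 14
Step 3: Mean = sum / n = 646 / 14 = 46.1429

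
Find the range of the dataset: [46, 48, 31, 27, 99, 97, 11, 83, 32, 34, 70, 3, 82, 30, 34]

96

Step 1: Identify the maximum value: max = 99
Step 2: Identify the minimum value: min = 3
Step 3: Range = max - min = 99 - 3 = 96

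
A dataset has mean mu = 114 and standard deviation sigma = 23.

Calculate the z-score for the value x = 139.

1.087

Step 1: Recall the z-score formula: z = (x - mu) / sigma
Step 2: Substitute values: z = (139 - 114) / 23
Step 3: z = 25 / 23 = 1.087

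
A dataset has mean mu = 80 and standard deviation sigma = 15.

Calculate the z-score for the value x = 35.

-3

Step 1: Recall the z-score formula: z = (x - mu) / sigma
Step 2: Substitute values: z = (35 - 80) / 15
Step 3: z = -45 / 15 = -3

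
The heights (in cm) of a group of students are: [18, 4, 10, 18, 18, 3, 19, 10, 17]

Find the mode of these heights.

18

Step 1: Count the frequency of each value:
  3: appears 1 time(s)
  4: appears 1 time(s)
  10: appears 2 time(s)
  17: appears 1 time(s)
  18: appears 3 time(s)
  19: appears 1 time(s)
Step 2: The value 18 appears most frequently (3 times).
Step 3: Mode = 18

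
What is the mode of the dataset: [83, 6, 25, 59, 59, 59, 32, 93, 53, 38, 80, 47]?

59

Step 1: Count the frequency of each value:
  6: appears 1 time(s)
  25: appears 1 time(s)
  32: appears 1 time(s)
  38: appears 1 time(s)
  47: appears 1 time(s)
  53: appears 1 time(s)
  59: appears 3 time(s)
  80: appears 1 time(s)
  83: appears 1 time(s)
  93: appears 1 time(s)
Step 2: The value 59 appears most frequently (3 times).
Step 3: Mode = 59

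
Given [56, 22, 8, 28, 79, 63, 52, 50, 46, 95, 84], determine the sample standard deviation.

26.7955

Step 1: Compute the mean: 53
Step 2: Sum of squared deviations from the mean: 7180
Step 3: Sample variance = 7180 / 10 = 718
Step 4: Standard deviation = sqrt(718) = 26.7955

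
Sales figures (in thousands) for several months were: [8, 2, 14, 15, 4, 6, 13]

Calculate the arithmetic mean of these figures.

8.8571

Step 1: Sum all values: 8 + 2 + 14 + 15 + 4 + 6 + 13 = 62
Step 2: Count the number of values: n = 7
Step 3: Mean = sum / n = 62 / 7 = 8.8571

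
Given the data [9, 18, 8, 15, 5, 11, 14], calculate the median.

11

Step 1: Sort the data in ascending order: [5, 8, 9, 11, 14, 15, 18]
Step 2: The number of values is n = 7.
Step 3: Since n is odd, the median is the middle value at position 4: 11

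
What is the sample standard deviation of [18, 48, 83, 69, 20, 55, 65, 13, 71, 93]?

28.2145

Step 1: Compute the mean: 53.5
Step 2: Sum of squared deviations from the mean: 7164.5
Step 3: Sample variance = 7164.5 / 9 = 796.0556
Step 4: Standard deviation = sqrt(796.0556) = 28.2145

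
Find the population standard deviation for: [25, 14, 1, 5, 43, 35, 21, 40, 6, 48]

16.2407

Step 1: Compute the mean: 23.8
Step 2: Sum of squared deviations from the mean: 2637.6
Step 3: Population variance = 2637.6 / 10 = 263.76
Step 4: Standard deviation = sqrt(263.76) = 16.2407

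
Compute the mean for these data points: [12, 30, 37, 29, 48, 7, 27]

27.1429

Step 1: Sum all values: 12 + 30 + 37 + 29 + 48 + 7 + 27 = 190
Step 2: Count the number of values: n = 7
Step 3: Mean = sum / n = 190 / 7 = 27.1429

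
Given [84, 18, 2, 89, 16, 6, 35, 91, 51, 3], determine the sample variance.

1345.6111

Step 1: Compute the mean: (84 + 18 + 2 + 89 + 16 + 6 + 35 + 91 + 51 + 3) / 10 = 39.5
Step 2: Compute squared deviations from the mean:
  (84 - 39.5)^2 = 1980.25
  (18 - 39.5)^2 = 462.25
  (2 - 39.5)^2 = 1406.25
  (89 - 39.5)^2 = 2450.25
  (16 - 39.5)^2 = 552.25
  (6 - 39.5)^2 = 1122.25
  (35 - 39.5)^2 = 20.25
  (91 - 39.5)^2 = 2652.25
  (51 - 39.5)^2 = 132.25
  (3 - 39.5)^2 = 1332.25
Step 3: Sum of squared deviations = 12110.5
Step 4: Sample variance = 12110.5 / 9 = 1345.6111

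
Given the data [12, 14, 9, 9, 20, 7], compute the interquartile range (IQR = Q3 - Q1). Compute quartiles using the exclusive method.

7

Step 1: Sort the data: [7, 9, 9, 12, 14, 20]
Step 2: n = 6
Step 3: Using the exclusive quartile method:
  Q1 = 8.5
  Q2 (median) = 10.5
  Q3 = 15.5
  IQR = Q3 - Q1 = 15.5 - 8.5 = 7
Step 4: IQR = 7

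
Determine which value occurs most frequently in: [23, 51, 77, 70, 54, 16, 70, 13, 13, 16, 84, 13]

13

Step 1: Count the frequency of each value:
  13: appears 3 time(s)
  16: appears 2 time(s)
  23: appears 1 time(s)
  51: appears 1 time(s)
  54: appears 1 time(s)
  70: appears 2 time(s)
  77: appears 1 time(s)
  84: appears 1 time(s)
Step 2: The value 13 appears most frequently (3 times).
Step 3: Mode = 13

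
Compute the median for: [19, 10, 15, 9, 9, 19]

12.5

Step 1: Sort the data in ascending order: [9, 9, 10, 15, 19, 19]
Step 2: The number of values is n = 6.
Step 3: Since n is even, the median is the average of positions 3 and 4:
  Median = (10 + 15) / 2 = 12.5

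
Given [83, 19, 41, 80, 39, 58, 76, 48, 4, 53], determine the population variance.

602.09

Step 1: Compute the mean: (83 + 19 + 41 + 80 + 39 + 58 + 76 + 48 + 4 + 53) / 10 = 50.1
Step 2: Compute squared deviations from the mean:
  (83 - 50.1)^2 = 1082.41
  (19 - 50.1)^2 = 967.21
  (41 - 50.1)^2 = 82.81
  (80 - 50.1)^2 = 894.01
  (39 - 50.1)^2 = 123.21
  (58 - 50.1)^2 = 62.41
  (76 - 50.1)^2 = 670.81
  (48 - 50.1)^2 = 4.41
  (4 - 50.1)^2 = 2125.21
  (53 - 50.1)^2 = 8.41
Step 3: Sum of squared deviations = 6020.9
Step 4: Population variance = 6020.9 / 10 = 602.09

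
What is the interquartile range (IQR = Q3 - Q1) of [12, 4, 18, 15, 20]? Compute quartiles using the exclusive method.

11

Step 1: Sort the data: [4, 12, 15, 18, 20]
Step 2: n = 5
Step 3: Using the exclusive quartile method:
  Q1 = 8
  Q2 (median) = 15
  Q3 = 19
  IQR = Q3 - Q1 = 19 - 8 = 11
Step 4: IQR = 11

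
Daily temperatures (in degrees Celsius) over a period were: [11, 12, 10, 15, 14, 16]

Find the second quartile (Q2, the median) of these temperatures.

13

Step 1: Sort the data: [10, 11, 12, 14, 15, 16]
Step 2: n = 6
Step 3: Q2 is the median. Since n is even, it is the average of the values at positions 3 and 4:
  Q2 = (12 + 14) / 2 = 13
Step 4: Q2 = 13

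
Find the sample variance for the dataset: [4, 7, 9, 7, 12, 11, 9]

7.2857

Step 1: Compute the mean: (4 + 7 + 9 + 7 + 12 + 11 + 9) / 7 = 8.4286
Step 2: Compute squared deviations from the mean:
  (4 - 8.4286)^2 = 19.6122
  (7 - 8.4286)^2 = 2.0408
  (9 - 8.4286)^2 = 0.3265
  (7 - 8.4286)^2 = 2.0408
  (12 - 8.4286)^2 = 12.7551
  (11 - 8.4286)^2 = 6.6122
  (9 - 8.4286)^2 = 0.3265
Step 3: Sum of squared deviations = 43.7143
Step 4: Sample variance = 43.7143 / 6 = 7.2857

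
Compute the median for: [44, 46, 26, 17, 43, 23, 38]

38

Step 1: Sort the data in ascending order: [17, 23, 26, 38, 43, 44, 46]
Step 2: The number of values is n = 7.
Step 3: Since n is odd, the median is the middle value at position 4: 38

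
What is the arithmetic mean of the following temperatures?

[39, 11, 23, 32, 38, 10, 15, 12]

22.5

Step 1: Sum all values: 39 + 11 + 23 + 32 + 38 + 10 + 15 + 12 = 180
Step 2: Count the number of values: n = 8
Step 3: Mean = sum / n = 180 / 8 = 22.5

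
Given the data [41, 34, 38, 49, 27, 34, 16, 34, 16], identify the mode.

34

Step 1: Count the frequency of each value:
  16: appears 2 time(s)
  27: appears 1 time(s)
  34: appears 3 time(s)
  38: appears 1 time(s)
  41: appears 1 time(s)
  49: appears 1 time(s)
Step 2: The value 34 appears most frequently (3 times).
Step 3: Mode = 34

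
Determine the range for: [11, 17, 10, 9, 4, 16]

13

Step 1: Identify the maximum value: max = 17
Step 2: Identify the minimum value: min = 4
Step 3: Range = max - min = 17 - 4 = 13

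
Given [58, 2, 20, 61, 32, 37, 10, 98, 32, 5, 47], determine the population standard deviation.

27.2242

Step 1: Compute the mean: 36.5455
Step 2: Sum of squared deviations from the mean: 8152.7273
Step 3: Population variance = 8152.7273 / 11 = 741.157
Step 4: Standard deviation = sqrt(741.157) = 27.2242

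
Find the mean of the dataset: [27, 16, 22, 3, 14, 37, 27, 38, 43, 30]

25.7

Step 1: Sum all values: 27 + 16 + 22 + 3 + 14 + 37 + 27 + 38 + 43 + 30 = 257
Step 2: Count the number of values: n = 10
Step 3: Mean = sum / n = 257 / 10 = 25.7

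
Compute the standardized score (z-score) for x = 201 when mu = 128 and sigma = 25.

2.92

Step 1: Recall the z-score formula: z = (x - mu) / sigma
Step 2: Substitute values: z = (201 - 128) / 25
Step 3: z = 73 / 25 = 2.92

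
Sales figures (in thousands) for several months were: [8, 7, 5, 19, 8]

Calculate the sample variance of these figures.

30.3

Step 1: Compute the mean: (8 + 7 + 5 + 19 + 8) / 5 = 9.4
Step 2: Compute squared deviations from the mean:
  (8 - 9.4)^2 = 1.96
  (7 - 9.4)^2 = 5.76
  (5 - 9.4)^2 = 19.36
  (19 - 9.4)^2 = 92.16
  (8 - 9.4)^2 = 1.96
Step 3: Sum of squared deviations = 121.2
Step 4: Sample variance = 121.2 / 4 = 30.3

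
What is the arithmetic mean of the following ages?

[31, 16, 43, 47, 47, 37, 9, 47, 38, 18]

33.3

Step 1: Sum all values: 31 + 16 + 43 + 47 + 47 + 37 + 9 + 47 + 38 + 18 = 333
Step 2: Count the number of values: n = 10
Step 3: Mean = sum / n = 333 / 10 = 33.3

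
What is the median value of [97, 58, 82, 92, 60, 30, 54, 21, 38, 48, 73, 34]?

56

Step 1: Sort the data in ascending order: [21, 30, 34, 38, 48, 54, 58, 60, 73, 82, 92, 97]
Step 2: The number of values is n = 12.
Step 3: Since n is even, the median is the average of positions 6 and 7:
  Median = (54 + 58) / 2 = 56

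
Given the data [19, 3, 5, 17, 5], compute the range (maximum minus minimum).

16

Step 1: Identify the maximum value: max = 19
Step 2: Identify the minimum value: min = 3
Step 3: Range = max - min = 19 - 3 = 16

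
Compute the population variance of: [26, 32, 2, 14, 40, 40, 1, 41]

247.5

Step 1: Compute the mean: (26 + 32 + 2 + 14 + 40 + 40 + 1 + 41) / 8 = 24.5
Step 2: Compute squared deviations from the mean:
  (26 - 24.5)^2 = 2.25
  (32 - 24.5)^2 = 56.25
  (2 - 24.5)^2 = 506.25
  (14 - 24.5)^2 = 110.25
  (40 - 24.5)^2 = 240.25
  (40 - 24.5)^2 = 240.25
  (1 - 24.5)^2 = 552.25
  (41 - 24.5)^2 = 272.25
Step 3: Sum of squared deviations = 1980
Step 4: Population variance = 1980 / 8 = 247.5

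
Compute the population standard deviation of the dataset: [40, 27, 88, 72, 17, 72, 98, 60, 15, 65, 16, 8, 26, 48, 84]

29.0137

Step 1: Compute the mean: 49.0667
Step 2: Sum of squared deviations from the mean: 12626.9333
Step 3: Population variance = 12626.9333 / 15 = 841.7956
Step 4: Standard deviation = sqrt(841.7956) = 29.0137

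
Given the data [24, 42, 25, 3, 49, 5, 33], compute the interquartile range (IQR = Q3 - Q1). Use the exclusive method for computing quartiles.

37

Step 1: Sort the data: [3, 5, 24, 25, 33, 42, 49]
Step 2: n = 7
Step 3: Using the exclusive quartile method:
  Q1 = 5
  Q2 (median) = 25
  Q3 = 42
  IQR = Q3 - Q1 = 42 - 5 = 37
Step 4: IQR = 37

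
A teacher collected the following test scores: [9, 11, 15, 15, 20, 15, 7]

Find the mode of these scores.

15

Step 1: Count the frequency of each value:
  7: appears 1 time(s)
  9: appears 1 time(s)
  11: appears 1 time(s)
  15: appears 3 time(s)
  20: appears 1 time(s)
Step 2: The value 15 appears most frequently (3 times).
Step 3: Mode = 15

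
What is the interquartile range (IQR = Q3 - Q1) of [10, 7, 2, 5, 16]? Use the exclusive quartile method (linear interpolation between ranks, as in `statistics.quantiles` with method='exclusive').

9.5

Step 1: Sort the data: [2, 5, 7, 10, 16]
Step 2: n = 5
Step 3: Using the exclusive quartile method:
  Q1 = 3.5
  Q2 (median) = 7
  Q3 = 13
  IQR = Q3 - Q1 = 13 - 3.5 = 9.5
Step 4: IQR = 9.5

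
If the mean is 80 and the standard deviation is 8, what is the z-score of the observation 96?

2

Step 1: Recall the z-score formula: z = (x - mu) / sigma
Step 2: Substitute values: z = (96 - 80) / 8
Step 3: z = 16 / 8 = 2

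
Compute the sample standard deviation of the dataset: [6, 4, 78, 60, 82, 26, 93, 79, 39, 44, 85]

32.2733

Step 1: Compute the mean: 54.1818
Step 2: Sum of squared deviations from the mean: 10415.6364
Step 3: Sample variance = 10415.6364 / 10 = 1041.5636
Step 4: Standard deviation = sqrt(1041.5636) = 32.2733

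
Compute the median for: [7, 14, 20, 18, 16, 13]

15

Step 1: Sort the data in ascending order: [7, 13, 14, 16, 18, 20]
Step 2: The number of values is n = 6.
Step 3: Since n is even, the median is the average of positions 3 and 4:
  Median = (14 + 16) / 2 = 15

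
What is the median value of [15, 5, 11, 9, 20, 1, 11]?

11

Step 1: Sort the data in ascending order: [1, 5, 9, 11, 11, 15, 20]
Step 2: The number of values is n = 7.
Step 3: Since n is odd, the median is the middle value at position 4: 11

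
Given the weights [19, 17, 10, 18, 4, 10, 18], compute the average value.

13.7143

Step 1: Sum all values: 19 + 17 + 10 + 18 + 4 + 10 + 18 = 96
Step 2: Count the number of values: n = 7
Step 3: Mean = sum / n = 96 / 7 = 13.7143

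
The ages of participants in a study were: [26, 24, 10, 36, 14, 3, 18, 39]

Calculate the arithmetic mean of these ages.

21.25

Step 1: Sum all values: 26 + 24 + 10 + 36 + 14 + 3 + 18 + 39 = 170
Step 2: Count the number of values: n = 8
Step 3: Mean = sum / n = 170 / 8 = 21.25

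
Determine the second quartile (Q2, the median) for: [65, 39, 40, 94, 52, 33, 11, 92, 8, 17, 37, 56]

39.5

Step 1: Sort the data: [8, 11, 17, 33, 37, 39, 40, 52, 56, 65, 92, 94]
Step 2: n = 12
Step 3: Q2 is the median. Since n is even, it is the average of the values at positions 6 and 7:
  Q2 = (39 + 40) / 2 = 39.5
Step 4: Q2 = 39.5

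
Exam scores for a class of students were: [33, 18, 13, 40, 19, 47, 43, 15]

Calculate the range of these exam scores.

34

Step 1: Identify the maximum value: max = 47
Step 2: Identify the minimum value: min = 13
Step 3: Range = max - min = 47 - 13 = 34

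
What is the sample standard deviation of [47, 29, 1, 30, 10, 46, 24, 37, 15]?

15.7727

Step 1: Compute the mean: 26.5556
Step 2: Sum of squared deviations from the mean: 1990.2222
Step 3: Sample variance = 1990.2222 / 8 = 248.7778
Step 4: Standard deviation = sqrt(248.7778) = 15.7727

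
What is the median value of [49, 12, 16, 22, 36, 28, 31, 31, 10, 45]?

29.5

Step 1: Sort the data in ascending order: [10, 12, 16, 22, 28, 31, 31, 36, 45, 49]
Step 2: The number of values is n = 10.
Step 3: Since n is even, the median is the average of positions 5 and 6:
  Median = (28 + 31) / 2 = 29.5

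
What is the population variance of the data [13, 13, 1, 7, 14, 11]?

20.8056

Step 1: Compute the mean: (13 + 13 + 1 + 7 + 14 + 11) / 6 = 9.8333
Step 2: Compute squared deviations from the mean:
  (13 - 9.8333)^2 = 10.0278
  (13 - 9.8333)^2 = 10.0278
  (1 - 9.8333)^2 = 78.0278
  (7 - 9.8333)^2 = 8.0278
  (14 - 9.8333)^2 = 17.3611
  (11 - 9.8333)^2 = 1.3611
Step 3: Sum of squared deviations = 124.8333
Step 4: Population variance = 124.8333 / 6 = 20.8056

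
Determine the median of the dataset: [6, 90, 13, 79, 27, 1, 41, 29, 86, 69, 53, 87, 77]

53

Step 1: Sort the data in ascending order: [1, 6, 13, 27, 29, 41, 53, 69, 77, 79, 86, 87, 90]
Step 2: The number of values is n = 13.
Step 3: Since n is odd, the median is the middle value at position 7: 53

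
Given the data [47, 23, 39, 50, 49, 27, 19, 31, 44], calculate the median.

39

Step 1: Sort the data in ascending order: [19, 23, 27, 31, 39, 44, 47, 49, 50]
Step 2: The number of values is n = 9.
Step 3: Since n is odd, the median is the middle value at position 5: 39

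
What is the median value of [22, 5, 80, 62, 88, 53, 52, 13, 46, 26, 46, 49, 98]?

49

Step 1: Sort the data in ascending order: [5, 13, 22, 26, 46, 46, 49, 52, 53, 62, 80, 88, 98]
Step 2: The number of values is n = 13.
Step 3: Since n is odd, the median is the middle value at position 7: 49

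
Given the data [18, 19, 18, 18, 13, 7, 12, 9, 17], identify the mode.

18

Step 1: Count the frequency of each value:
  7: appears 1 time(s)
  9: appears 1 time(s)
  12: appears 1 time(s)
  13: appears 1 time(s)
  17: appears 1 time(s)
  18: appears 3 time(s)
  19: appears 1 time(s)
Step 2: The value 18 appears most frequently (3 times).
Step 3: Mode = 18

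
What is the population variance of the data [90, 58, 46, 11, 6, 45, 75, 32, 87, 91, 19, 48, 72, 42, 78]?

752.7556

Step 1: Compute the mean: (90 + 58 + 46 + 11 + 6 + 45 + 75 + 32 + 87 + 91 + 19 + 48 + 72 + 42 + 78) / 15 = 53.3333
Step 2: Compute squared deviations from the mean:
  (90 - 53.3333)^2 = 1344.4444
  (58 - 53.3333)^2 = 21.7778
  (46 - 53.3333)^2 = 53.7778
  (11 - 53.3333)^2 = 1792.1111
  (6 - 53.3333)^2 = 2240.4444
  (45 - 53.3333)^2 = 69.4444
  (75 - 53.3333)^2 = 469.4444
  (32 - 53.3333)^2 = 455.1111
  (87 - 53.3333)^2 = 1133.4444
  (91 - 53.3333)^2 = 1418.7778
  (19 - 53.3333)^2 = 1178.7778
  (48 - 53.3333)^2 = 28.4444
  (72 - 53.3333)^2 = 348.4444
  (42 - 53.3333)^2 = 128.4444
  (78 - 53.3333)^2 = 608.4444
Step 3: Sum of squared deviations = 11291.3333
Step 4: Population variance = 11291.3333 / 15 = 752.7556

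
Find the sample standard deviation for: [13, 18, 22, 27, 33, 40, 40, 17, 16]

10.3976

Step 1: Compute the mean: 25.1111
Step 2: Sum of squared deviations from the mean: 864.8889
Step 3: Sample variance = 864.8889 / 8 = 108.1111
Step 4: Standard deviation = sqrt(108.1111) = 10.3976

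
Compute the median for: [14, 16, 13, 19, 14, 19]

15

Step 1: Sort the data in ascending order: [13, 14, 14, 16, 19, 19]
Step 2: The number of values is n = 6.
Step 3: Since n is even, the median is the average of positions 3 and 4:
  Median = (14 + 16) / 2 = 15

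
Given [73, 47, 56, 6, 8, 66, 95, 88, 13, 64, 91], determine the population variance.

995.4215

Step 1: Compute the mean: (73 + 47 + 56 + 6 + 8 + 66 + 95 + 88 + 13 + 64 + 91) / 11 = 55.1818
Step 2: Compute squared deviations from the mean:
  (73 - 55.1818)^2 = 317.4876
  (47 - 55.1818)^2 = 66.9421
  (56 - 55.1818)^2 = 0.6694
  (6 - 55.1818)^2 = 2418.8512
  (8 - 55.1818)^2 = 2226.124
  (66 - 55.1818)^2 = 117.0331
  (95 - 55.1818)^2 = 1585.4876
  (88 - 55.1818)^2 = 1077.0331
  (13 - 55.1818)^2 = 1779.3058
  (64 - 55.1818)^2 = 77.7603
  (91 - 55.1818)^2 = 1282.9421
Step 3: Sum of squared deviations = 10949.6364
Step 4: Population variance = 10949.6364 / 11 = 995.4215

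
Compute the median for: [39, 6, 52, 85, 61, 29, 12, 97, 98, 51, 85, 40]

51.5

Step 1: Sort the data in ascending order: [6, 12, 29, 39, 40, 51, 52, 61, 85, 85, 97, 98]
Step 2: The number of values is n = 12.
Step 3: Since n is even, the median is the average of positions 6 and 7:
  Median = (51 + 52) / 2 = 51.5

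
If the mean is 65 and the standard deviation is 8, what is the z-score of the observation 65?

0

Step 1: Recall the z-score formula: z = (x - mu) / sigma
Step 2: Substitute values: z = (65 - 65) / 8
Step 3: z = 0 / 8 = 0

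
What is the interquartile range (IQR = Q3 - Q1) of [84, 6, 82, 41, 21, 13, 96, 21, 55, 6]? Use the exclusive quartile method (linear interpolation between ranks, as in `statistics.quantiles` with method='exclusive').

71.25

Step 1: Sort the data: [6, 6, 13, 21, 21, 41, 55, 82, 84, 96]
Step 2: n = 10
Step 3: Using the exclusive quartile method:
  Q1 = 11.25
  Q2 (median) = 31
  Q3 = 82.5
  IQR = Q3 - Q1 = 82.5 - 11.25 = 71.25
Step 4: IQR = 71.25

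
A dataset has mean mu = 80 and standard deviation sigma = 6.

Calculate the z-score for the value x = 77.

-0.5

Step 1: Recall the z-score formula: z = (x - mu) / sigma
Step 2: Substitute values: z = (77 - 80) / 6
Step 3: z = -3 / 6 = -0.5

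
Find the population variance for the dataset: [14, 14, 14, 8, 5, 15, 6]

16.1224

Step 1: Compute the mean: (14 + 14 + 14 + 8 + 5 + 15 + 6) / 7 = 10.8571
Step 2: Compute squared deviations from the mean:
  (14 - 10.8571)^2 = 9.8776
  (14 - 10.8571)^2 = 9.8776
  (14 - 10.8571)^2 = 9.8776
  (8 - 10.8571)^2 = 8.1633
  (5 - 10.8571)^2 = 34.3061
  (15 - 10.8571)^2 = 17.1633
  (6 - 10.8571)^2 = 23.5918
Step 3: Sum of squared deviations = 112.8571
Step 4: Population variance = 112.8571 / 7 = 16.1224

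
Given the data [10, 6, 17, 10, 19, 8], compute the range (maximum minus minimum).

13

Step 1: Identify the maximum value: max = 19
Step 2: Identify the minimum value: min = 6
Step 3: Range = max - min = 19 - 6 = 13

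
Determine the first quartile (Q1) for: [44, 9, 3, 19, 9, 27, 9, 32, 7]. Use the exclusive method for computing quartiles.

8

Step 1: Sort the data: [3, 7, 9, 9, 9, 19, 27, 32, 44]
Step 2: n = 9
Step 3: Using the exclusive quartile method:
  Q1 = 8
  Q2 (median) = 9
  Q3 = 29.5
  IQR = Q3 - Q1 = 29.5 - 8 = 21.5
Step 4: Q1 = 8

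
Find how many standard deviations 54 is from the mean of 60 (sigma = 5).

-1.2

Step 1: Recall the z-score formula: z = (x - mu) / sigma
Step 2: Substitute values: z = (54 - 60) / 5
Step 3: z = -6 / 5 = -1.2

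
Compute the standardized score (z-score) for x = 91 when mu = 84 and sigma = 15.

0.4667

Step 1: Recall the z-score formula: z = (x - mu) / sigma
Step 2: Substitute values: z = (91 - 84) / 15
Step 3: z = 7 / 15 = 0.4667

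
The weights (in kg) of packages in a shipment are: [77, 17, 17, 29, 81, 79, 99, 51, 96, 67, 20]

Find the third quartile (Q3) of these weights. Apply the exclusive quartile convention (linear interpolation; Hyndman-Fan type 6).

81

Step 1: Sort the data: [17, 17, 20, 29, 51, 67, 77, 79, 81, 96, 99]
Step 2: n = 11
Step 3: Using the exclusive quartile method:
  Q1 = 20
  Q2 (median) = 67
  Q3 = 81
  IQR = Q3 - Q1 = 81 - 20 = 61
Step 4: Q3 = 81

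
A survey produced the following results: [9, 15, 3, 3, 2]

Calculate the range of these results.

13

Step 1: Identify the maximum value: max = 15
Step 2: Identify the minimum value: min = 2
Step 3: Range = max - min = 15 - 2 = 13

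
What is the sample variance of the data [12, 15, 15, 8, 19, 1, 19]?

41.5714

Step 1: Compute the mean: (12 + 15 + 15 + 8 + 19 + 1 + 19) / 7 = 12.7143
Step 2: Compute squared deviations from the mean:
  (12 - 12.7143)^2 = 0.5102
  (15 - 12.7143)^2 = 5.2245
  (15 - 12.7143)^2 = 5.2245
  (8 - 12.7143)^2 = 22.2245
  (19 - 12.7143)^2 = 39.5102
  (1 - 12.7143)^2 = 137.2245
  (19 - 12.7143)^2 = 39.5102
Step 3: Sum of squared deviations = 249.4286
Step 4: Sample variance = 249.4286 / 6 = 41.5714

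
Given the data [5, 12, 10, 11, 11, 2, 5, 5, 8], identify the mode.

5

Step 1: Count the frequency of each value:
  2: appears 1 time(s)
  5: appears 3 time(s)
  8: appears 1 time(s)
  10: appears 1 time(s)
  11: appears 2 time(s)
  12: appears 1 time(s)
Step 2: The value 5 appears most frequently (3 times).
Step 3: Mode = 5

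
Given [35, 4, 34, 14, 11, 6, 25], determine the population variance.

142.5306

Step 1: Compute the mean: (35 + 4 + 34 + 14 + 11 + 6 + 25) / 7 = 18.4286
Step 2: Compute squared deviations from the mean:
  (35 - 18.4286)^2 = 274.6122
  (4 - 18.4286)^2 = 208.1837
  (34 - 18.4286)^2 = 242.4694
  (14 - 18.4286)^2 = 19.6122
  (11 - 18.4286)^2 = 55.1837
  (6 - 18.4286)^2 = 154.4694
  (25 - 18.4286)^2 = 43.1837
Step 3: Sum of squared deviations = 997.7143
Step 4: Population variance = 997.7143 / 7 = 142.5306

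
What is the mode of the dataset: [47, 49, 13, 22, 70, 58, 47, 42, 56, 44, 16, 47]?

47

Step 1: Count the frequency of each value:
  13: appears 1 time(s)
  16: appears 1 time(s)
  22: appears 1 time(s)
  42: appears 1 time(s)
  44: appears 1 time(s)
  47: appears 3 time(s)
  49: appears 1 time(s)
  56: appears 1 time(s)
  58: appears 1 time(s)
  70: appears 1 time(s)
Step 2: The value 47 appears most frequently (3 times).
Step 3: Mode = 47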